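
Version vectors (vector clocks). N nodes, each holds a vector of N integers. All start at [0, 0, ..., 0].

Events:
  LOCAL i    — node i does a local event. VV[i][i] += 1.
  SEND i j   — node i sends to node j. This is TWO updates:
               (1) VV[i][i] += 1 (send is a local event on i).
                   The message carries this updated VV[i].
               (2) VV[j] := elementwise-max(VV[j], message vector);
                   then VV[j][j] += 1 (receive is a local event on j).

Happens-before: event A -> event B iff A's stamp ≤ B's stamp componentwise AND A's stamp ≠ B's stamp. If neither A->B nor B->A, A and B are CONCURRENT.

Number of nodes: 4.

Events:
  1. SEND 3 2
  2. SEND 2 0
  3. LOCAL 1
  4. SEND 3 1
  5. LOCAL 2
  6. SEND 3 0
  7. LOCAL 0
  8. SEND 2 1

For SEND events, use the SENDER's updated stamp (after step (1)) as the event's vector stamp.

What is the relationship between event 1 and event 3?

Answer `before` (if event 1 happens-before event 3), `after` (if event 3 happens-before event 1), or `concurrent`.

Answer: concurrent

Derivation:
Initial: VV[0]=[0, 0, 0, 0]
Initial: VV[1]=[0, 0, 0, 0]
Initial: VV[2]=[0, 0, 0, 0]
Initial: VV[3]=[0, 0, 0, 0]
Event 1: SEND 3->2: VV[3][3]++ -> VV[3]=[0, 0, 0, 1], msg_vec=[0, 0, 0, 1]; VV[2]=max(VV[2],msg_vec) then VV[2][2]++ -> VV[2]=[0, 0, 1, 1]
Event 2: SEND 2->0: VV[2][2]++ -> VV[2]=[0, 0, 2, 1], msg_vec=[0, 0, 2, 1]; VV[0]=max(VV[0],msg_vec) then VV[0][0]++ -> VV[0]=[1, 0, 2, 1]
Event 3: LOCAL 1: VV[1][1]++ -> VV[1]=[0, 1, 0, 0]
Event 4: SEND 3->1: VV[3][3]++ -> VV[3]=[0, 0, 0, 2], msg_vec=[0, 0, 0, 2]; VV[1]=max(VV[1],msg_vec) then VV[1][1]++ -> VV[1]=[0, 2, 0, 2]
Event 5: LOCAL 2: VV[2][2]++ -> VV[2]=[0, 0, 3, 1]
Event 6: SEND 3->0: VV[3][3]++ -> VV[3]=[0, 0, 0, 3], msg_vec=[0, 0, 0, 3]; VV[0]=max(VV[0],msg_vec) then VV[0][0]++ -> VV[0]=[2, 0, 2, 3]
Event 7: LOCAL 0: VV[0][0]++ -> VV[0]=[3, 0, 2, 3]
Event 8: SEND 2->1: VV[2][2]++ -> VV[2]=[0, 0, 4, 1], msg_vec=[0, 0, 4, 1]; VV[1]=max(VV[1],msg_vec) then VV[1][1]++ -> VV[1]=[0, 3, 4, 2]
Event 1 stamp: [0, 0, 0, 1]
Event 3 stamp: [0, 1, 0, 0]
[0, 0, 0, 1] <= [0, 1, 0, 0]? False
[0, 1, 0, 0] <= [0, 0, 0, 1]? False
Relation: concurrent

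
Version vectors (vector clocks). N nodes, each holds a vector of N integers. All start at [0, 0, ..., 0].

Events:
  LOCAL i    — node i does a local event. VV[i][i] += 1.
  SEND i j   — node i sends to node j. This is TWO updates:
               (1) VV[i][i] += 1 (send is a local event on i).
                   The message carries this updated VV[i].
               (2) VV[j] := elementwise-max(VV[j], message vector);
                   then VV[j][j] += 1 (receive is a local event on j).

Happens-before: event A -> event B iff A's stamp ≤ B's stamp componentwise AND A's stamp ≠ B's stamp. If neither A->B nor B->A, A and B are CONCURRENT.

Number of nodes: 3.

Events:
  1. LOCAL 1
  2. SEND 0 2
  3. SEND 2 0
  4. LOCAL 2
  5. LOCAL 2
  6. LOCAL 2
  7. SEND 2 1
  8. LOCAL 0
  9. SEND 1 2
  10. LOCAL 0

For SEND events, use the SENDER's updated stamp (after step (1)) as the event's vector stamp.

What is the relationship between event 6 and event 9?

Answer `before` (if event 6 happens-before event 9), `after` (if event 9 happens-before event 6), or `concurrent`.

Initial: VV[0]=[0, 0, 0]
Initial: VV[1]=[0, 0, 0]
Initial: VV[2]=[0, 0, 0]
Event 1: LOCAL 1: VV[1][1]++ -> VV[1]=[0, 1, 0]
Event 2: SEND 0->2: VV[0][0]++ -> VV[0]=[1, 0, 0], msg_vec=[1, 0, 0]; VV[2]=max(VV[2],msg_vec) then VV[2][2]++ -> VV[2]=[1, 0, 1]
Event 3: SEND 2->0: VV[2][2]++ -> VV[2]=[1, 0, 2], msg_vec=[1, 0, 2]; VV[0]=max(VV[0],msg_vec) then VV[0][0]++ -> VV[0]=[2, 0, 2]
Event 4: LOCAL 2: VV[2][2]++ -> VV[2]=[1, 0, 3]
Event 5: LOCAL 2: VV[2][2]++ -> VV[2]=[1, 0, 4]
Event 6: LOCAL 2: VV[2][2]++ -> VV[2]=[1, 0, 5]
Event 7: SEND 2->1: VV[2][2]++ -> VV[2]=[1, 0, 6], msg_vec=[1, 0, 6]; VV[1]=max(VV[1],msg_vec) then VV[1][1]++ -> VV[1]=[1, 2, 6]
Event 8: LOCAL 0: VV[0][0]++ -> VV[0]=[3, 0, 2]
Event 9: SEND 1->2: VV[1][1]++ -> VV[1]=[1, 3, 6], msg_vec=[1, 3, 6]; VV[2]=max(VV[2],msg_vec) then VV[2][2]++ -> VV[2]=[1, 3, 7]
Event 10: LOCAL 0: VV[0][0]++ -> VV[0]=[4, 0, 2]
Event 6 stamp: [1, 0, 5]
Event 9 stamp: [1, 3, 6]
[1, 0, 5] <= [1, 3, 6]? True
[1, 3, 6] <= [1, 0, 5]? False
Relation: before

Answer: before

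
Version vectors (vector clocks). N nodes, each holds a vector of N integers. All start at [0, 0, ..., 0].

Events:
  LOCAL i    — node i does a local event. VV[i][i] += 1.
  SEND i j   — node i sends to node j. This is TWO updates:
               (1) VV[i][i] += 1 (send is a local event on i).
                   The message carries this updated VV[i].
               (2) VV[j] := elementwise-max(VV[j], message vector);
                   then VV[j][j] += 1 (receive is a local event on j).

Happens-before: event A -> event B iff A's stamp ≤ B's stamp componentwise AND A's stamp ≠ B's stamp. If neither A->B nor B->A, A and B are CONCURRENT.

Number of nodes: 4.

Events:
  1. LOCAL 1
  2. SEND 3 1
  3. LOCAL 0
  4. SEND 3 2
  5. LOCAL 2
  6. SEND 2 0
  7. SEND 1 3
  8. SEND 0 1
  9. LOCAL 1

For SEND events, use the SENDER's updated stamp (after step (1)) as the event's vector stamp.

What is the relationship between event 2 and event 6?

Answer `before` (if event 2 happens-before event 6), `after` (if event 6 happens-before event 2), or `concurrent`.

Answer: before

Derivation:
Initial: VV[0]=[0, 0, 0, 0]
Initial: VV[1]=[0, 0, 0, 0]
Initial: VV[2]=[0, 0, 0, 0]
Initial: VV[3]=[0, 0, 0, 0]
Event 1: LOCAL 1: VV[1][1]++ -> VV[1]=[0, 1, 0, 0]
Event 2: SEND 3->1: VV[3][3]++ -> VV[3]=[0, 0, 0, 1], msg_vec=[0, 0, 0, 1]; VV[1]=max(VV[1],msg_vec) then VV[1][1]++ -> VV[1]=[0, 2, 0, 1]
Event 3: LOCAL 0: VV[0][0]++ -> VV[0]=[1, 0, 0, 0]
Event 4: SEND 3->2: VV[3][3]++ -> VV[3]=[0, 0, 0, 2], msg_vec=[0, 0, 0, 2]; VV[2]=max(VV[2],msg_vec) then VV[2][2]++ -> VV[2]=[0, 0, 1, 2]
Event 5: LOCAL 2: VV[2][2]++ -> VV[2]=[0, 0, 2, 2]
Event 6: SEND 2->0: VV[2][2]++ -> VV[2]=[0, 0, 3, 2], msg_vec=[0, 0, 3, 2]; VV[0]=max(VV[0],msg_vec) then VV[0][0]++ -> VV[0]=[2, 0, 3, 2]
Event 7: SEND 1->3: VV[1][1]++ -> VV[1]=[0, 3, 0, 1], msg_vec=[0, 3, 0, 1]; VV[3]=max(VV[3],msg_vec) then VV[3][3]++ -> VV[3]=[0, 3, 0, 3]
Event 8: SEND 0->1: VV[0][0]++ -> VV[0]=[3, 0, 3, 2], msg_vec=[3, 0, 3, 2]; VV[1]=max(VV[1],msg_vec) then VV[1][1]++ -> VV[1]=[3, 4, 3, 2]
Event 9: LOCAL 1: VV[1][1]++ -> VV[1]=[3, 5, 3, 2]
Event 2 stamp: [0, 0, 0, 1]
Event 6 stamp: [0, 0, 3, 2]
[0, 0, 0, 1] <= [0, 0, 3, 2]? True
[0, 0, 3, 2] <= [0, 0, 0, 1]? False
Relation: before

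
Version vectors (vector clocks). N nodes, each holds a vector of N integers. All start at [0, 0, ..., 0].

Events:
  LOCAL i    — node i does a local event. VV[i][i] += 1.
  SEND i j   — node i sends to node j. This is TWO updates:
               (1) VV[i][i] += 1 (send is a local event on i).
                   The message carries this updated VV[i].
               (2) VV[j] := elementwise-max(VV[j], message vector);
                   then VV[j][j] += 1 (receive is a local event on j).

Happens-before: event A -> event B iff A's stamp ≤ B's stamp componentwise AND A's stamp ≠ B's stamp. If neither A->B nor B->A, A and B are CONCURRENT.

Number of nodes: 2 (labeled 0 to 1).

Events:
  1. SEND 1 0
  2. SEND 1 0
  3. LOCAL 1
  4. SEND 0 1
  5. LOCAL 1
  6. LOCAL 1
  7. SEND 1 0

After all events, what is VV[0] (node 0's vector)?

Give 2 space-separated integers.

Answer: 4 7

Derivation:
Initial: VV[0]=[0, 0]
Initial: VV[1]=[0, 0]
Event 1: SEND 1->0: VV[1][1]++ -> VV[1]=[0, 1], msg_vec=[0, 1]; VV[0]=max(VV[0],msg_vec) then VV[0][0]++ -> VV[0]=[1, 1]
Event 2: SEND 1->0: VV[1][1]++ -> VV[1]=[0, 2], msg_vec=[0, 2]; VV[0]=max(VV[0],msg_vec) then VV[0][0]++ -> VV[0]=[2, 2]
Event 3: LOCAL 1: VV[1][1]++ -> VV[1]=[0, 3]
Event 4: SEND 0->1: VV[0][0]++ -> VV[0]=[3, 2], msg_vec=[3, 2]; VV[1]=max(VV[1],msg_vec) then VV[1][1]++ -> VV[1]=[3, 4]
Event 5: LOCAL 1: VV[1][1]++ -> VV[1]=[3, 5]
Event 6: LOCAL 1: VV[1][1]++ -> VV[1]=[3, 6]
Event 7: SEND 1->0: VV[1][1]++ -> VV[1]=[3, 7], msg_vec=[3, 7]; VV[0]=max(VV[0],msg_vec) then VV[0][0]++ -> VV[0]=[4, 7]
Final vectors: VV[0]=[4, 7]; VV[1]=[3, 7]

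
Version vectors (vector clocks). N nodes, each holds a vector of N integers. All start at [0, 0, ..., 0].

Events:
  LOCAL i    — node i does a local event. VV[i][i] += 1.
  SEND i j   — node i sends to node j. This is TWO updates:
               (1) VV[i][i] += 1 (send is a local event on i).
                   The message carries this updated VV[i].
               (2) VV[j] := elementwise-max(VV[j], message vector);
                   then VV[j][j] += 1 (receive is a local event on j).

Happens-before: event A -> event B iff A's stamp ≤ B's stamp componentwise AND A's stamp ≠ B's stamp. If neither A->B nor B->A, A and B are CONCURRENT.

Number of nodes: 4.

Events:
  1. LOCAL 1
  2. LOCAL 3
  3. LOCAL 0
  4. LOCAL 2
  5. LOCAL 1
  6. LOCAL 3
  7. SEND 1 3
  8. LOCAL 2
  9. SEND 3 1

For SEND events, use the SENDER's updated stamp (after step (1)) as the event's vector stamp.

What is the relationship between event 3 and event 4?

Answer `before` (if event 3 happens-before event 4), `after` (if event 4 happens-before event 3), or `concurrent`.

Answer: concurrent

Derivation:
Initial: VV[0]=[0, 0, 0, 0]
Initial: VV[1]=[0, 0, 0, 0]
Initial: VV[2]=[0, 0, 0, 0]
Initial: VV[3]=[0, 0, 0, 0]
Event 1: LOCAL 1: VV[1][1]++ -> VV[1]=[0, 1, 0, 0]
Event 2: LOCAL 3: VV[3][3]++ -> VV[3]=[0, 0, 0, 1]
Event 3: LOCAL 0: VV[0][0]++ -> VV[0]=[1, 0, 0, 0]
Event 4: LOCAL 2: VV[2][2]++ -> VV[2]=[0, 0, 1, 0]
Event 5: LOCAL 1: VV[1][1]++ -> VV[1]=[0, 2, 0, 0]
Event 6: LOCAL 3: VV[3][3]++ -> VV[3]=[0, 0, 0, 2]
Event 7: SEND 1->3: VV[1][1]++ -> VV[1]=[0, 3, 0, 0], msg_vec=[0, 3, 0, 0]; VV[3]=max(VV[3],msg_vec) then VV[3][3]++ -> VV[3]=[0, 3, 0, 3]
Event 8: LOCAL 2: VV[2][2]++ -> VV[2]=[0, 0, 2, 0]
Event 9: SEND 3->1: VV[3][3]++ -> VV[3]=[0, 3, 0, 4], msg_vec=[0, 3, 0, 4]; VV[1]=max(VV[1],msg_vec) then VV[1][1]++ -> VV[1]=[0, 4, 0, 4]
Event 3 stamp: [1, 0, 0, 0]
Event 4 stamp: [0, 0, 1, 0]
[1, 0, 0, 0] <= [0, 0, 1, 0]? False
[0, 0, 1, 0] <= [1, 0, 0, 0]? False
Relation: concurrent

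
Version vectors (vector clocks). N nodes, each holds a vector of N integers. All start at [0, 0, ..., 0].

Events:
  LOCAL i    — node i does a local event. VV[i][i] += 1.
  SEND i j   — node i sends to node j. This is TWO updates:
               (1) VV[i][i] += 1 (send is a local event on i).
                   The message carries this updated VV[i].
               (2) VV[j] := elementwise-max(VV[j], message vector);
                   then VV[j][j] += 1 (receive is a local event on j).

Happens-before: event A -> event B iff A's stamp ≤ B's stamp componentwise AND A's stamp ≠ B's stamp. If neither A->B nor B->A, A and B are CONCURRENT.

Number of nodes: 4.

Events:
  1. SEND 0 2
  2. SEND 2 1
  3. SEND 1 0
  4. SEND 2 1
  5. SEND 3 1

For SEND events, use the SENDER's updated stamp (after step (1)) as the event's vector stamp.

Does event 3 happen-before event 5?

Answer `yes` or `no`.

Initial: VV[0]=[0, 0, 0, 0]
Initial: VV[1]=[0, 0, 0, 0]
Initial: VV[2]=[0, 0, 0, 0]
Initial: VV[3]=[0, 0, 0, 0]
Event 1: SEND 0->2: VV[0][0]++ -> VV[0]=[1, 0, 0, 0], msg_vec=[1, 0, 0, 0]; VV[2]=max(VV[2],msg_vec) then VV[2][2]++ -> VV[2]=[1, 0, 1, 0]
Event 2: SEND 2->1: VV[2][2]++ -> VV[2]=[1, 0, 2, 0], msg_vec=[1, 0, 2, 0]; VV[1]=max(VV[1],msg_vec) then VV[1][1]++ -> VV[1]=[1, 1, 2, 0]
Event 3: SEND 1->0: VV[1][1]++ -> VV[1]=[1, 2, 2, 0], msg_vec=[1, 2, 2, 0]; VV[0]=max(VV[0],msg_vec) then VV[0][0]++ -> VV[0]=[2, 2, 2, 0]
Event 4: SEND 2->1: VV[2][2]++ -> VV[2]=[1, 0, 3, 0], msg_vec=[1, 0, 3, 0]; VV[1]=max(VV[1],msg_vec) then VV[1][1]++ -> VV[1]=[1, 3, 3, 0]
Event 5: SEND 3->1: VV[3][3]++ -> VV[3]=[0, 0, 0, 1], msg_vec=[0, 0, 0, 1]; VV[1]=max(VV[1],msg_vec) then VV[1][1]++ -> VV[1]=[1, 4, 3, 1]
Event 3 stamp: [1, 2, 2, 0]
Event 5 stamp: [0, 0, 0, 1]
[1, 2, 2, 0] <= [0, 0, 0, 1]? False. Equal? False. Happens-before: False

Answer: no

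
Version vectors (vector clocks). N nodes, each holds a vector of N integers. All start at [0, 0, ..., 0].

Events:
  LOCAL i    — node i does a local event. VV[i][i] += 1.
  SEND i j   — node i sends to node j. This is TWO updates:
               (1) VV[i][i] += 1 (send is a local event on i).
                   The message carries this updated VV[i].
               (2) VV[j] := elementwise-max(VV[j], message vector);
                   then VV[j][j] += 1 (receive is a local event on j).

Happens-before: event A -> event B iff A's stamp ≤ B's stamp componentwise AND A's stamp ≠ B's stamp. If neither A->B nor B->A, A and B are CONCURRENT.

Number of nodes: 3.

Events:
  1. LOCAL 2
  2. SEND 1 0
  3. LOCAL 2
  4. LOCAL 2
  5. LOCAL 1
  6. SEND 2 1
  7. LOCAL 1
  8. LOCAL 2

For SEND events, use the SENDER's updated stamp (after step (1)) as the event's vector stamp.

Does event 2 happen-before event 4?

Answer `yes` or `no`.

Initial: VV[0]=[0, 0, 0]
Initial: VV[1]=[0, 0, 0]
Initial: VV[2]=[0, 0, 0]
Event 1: LOCAL 2: VV[2][2]++ -> VV[2]=[0, 0, 1]
Event 2: SEND 1->0: VV[1][1]++ -> VV[1]=[0, 1, 0], msg_vec=[0, 1, 0]; VV[0]=max(VV[0],msg_vec) then VV[0][0]++ -> VV[0]=[1, 1, 0]
Event 3: LOCAL 2: VV[2][2]++ -> VV[2]=[0, 0, 2]
Event 4: LOCAL 2: VV[2][2]++ -> VV[2]=[0, 0, 3]
Event 5: LOCAL 1: VV[1][1]++ -> VV[1]=[0, 2, 0]
Event 6: SEND 2->1: VV[2][2]++ -> VV[2]=[0, 0, 4], msg_vec=[0, 0, 4]; VV[1]=max(VV[1],msg_vec) then VV[1][1]++ -> VV[1]=[0, 3, 4]
Event 7: LOCAL 1: VV[1][1]++ -> VV[1]=[0, 4, 4]
Event 8: LOCAL 2: VV[2][2]++ -> VV[2]=[0, 0, 5]
Event 2 stamp: [0, 1, 0]
Event 4 stamp: [0, 0, 3]
[0, 1, 0] <= [0, 0, 3]? False. Equal? False. Happens-before: False

Answer: no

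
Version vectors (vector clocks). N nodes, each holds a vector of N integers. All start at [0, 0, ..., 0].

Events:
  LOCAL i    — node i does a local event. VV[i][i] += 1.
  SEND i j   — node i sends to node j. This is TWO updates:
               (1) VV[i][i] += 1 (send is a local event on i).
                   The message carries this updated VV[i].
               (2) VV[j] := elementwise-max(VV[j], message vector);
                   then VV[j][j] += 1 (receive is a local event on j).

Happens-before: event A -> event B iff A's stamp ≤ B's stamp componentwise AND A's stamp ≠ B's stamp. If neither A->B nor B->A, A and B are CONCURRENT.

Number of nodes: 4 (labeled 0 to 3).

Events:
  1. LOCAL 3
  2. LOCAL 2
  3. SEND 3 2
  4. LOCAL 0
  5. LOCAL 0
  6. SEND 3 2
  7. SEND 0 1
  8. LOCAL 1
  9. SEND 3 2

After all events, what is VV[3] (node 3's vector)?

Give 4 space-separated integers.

Answer: 0 0 0 4

Derivation:
Initial: VV[0]=[0, 0, 0, 0]
Initial: VV[1]=[0, 0, 0, 0]
Initial: VV[2]=[0, 0, 0, 0]
Initial: VV[3]=[0, 0, 0, 0]
Event 1: LOCAL 3: VV[3][3]++ -> VV[3]=[0, 0, 0, 1]
Event 2: LOCAL 2: VV[2][2]++ -> VV[2]=[0, 0, 1, 0]
Event 3: SEND 3->2: VV[3][3]++ -> VV[3]=[0, 0, 0, 2], msg_vec=[0, 0, 0, 2]; VV[2]=max(VV[2],msg_vec) then VV[2][2]++ -> VV[2]=[0, 0, 2, 2]
Event 4: LOCAL 0: VV[0][0]++ -> VV[0]=[1, 0, 0, 0]
Event 5: LOCAL 0: VV[0][0]++ -> VV[0]=[2, 0, 0, 0]
Event 6: SEND 3->2: VV[3][3]++ -> VV[3]=[0, 0, 0, 3], msg_vec=[0, 0, 0, 3]; VV[2]=max(VV[2],msg_vec) then VV[2][2]++ -> VV[2]=[0, 0, 3, 3]
Event 7: SEND 0->1: VV[0][0]++ -> VV[0]=[3, 0, 0, 0], msg_vec=[3, 0, 0, 0]; VV[1]=max(VV[1],msg_vec) then VV[1][1]++ -> VV[1]=[3, 1, 0, 0]
Event 8: LOCAL 1: VV[1][1]++ -> VV[1]=[3, 2, 0, 0]
Event 9: SEND 3->2: VV[3][3]++ -> VV[3]=[0, 0, 0, 4], msg_vec=[0, 0, 0, 4]; VV[2]=max(VV[2],msg_vec) then VV[2][2]++ -> VV[2]=[0, 0, 4, 4]
Final vectors: VV[0]=[3, 0, 0, 0]; VV[1]=[3, 2, 0, 0]; VV[2]=[0, 0, 4, 4]; VV[3]=[0, 0, 0, 4]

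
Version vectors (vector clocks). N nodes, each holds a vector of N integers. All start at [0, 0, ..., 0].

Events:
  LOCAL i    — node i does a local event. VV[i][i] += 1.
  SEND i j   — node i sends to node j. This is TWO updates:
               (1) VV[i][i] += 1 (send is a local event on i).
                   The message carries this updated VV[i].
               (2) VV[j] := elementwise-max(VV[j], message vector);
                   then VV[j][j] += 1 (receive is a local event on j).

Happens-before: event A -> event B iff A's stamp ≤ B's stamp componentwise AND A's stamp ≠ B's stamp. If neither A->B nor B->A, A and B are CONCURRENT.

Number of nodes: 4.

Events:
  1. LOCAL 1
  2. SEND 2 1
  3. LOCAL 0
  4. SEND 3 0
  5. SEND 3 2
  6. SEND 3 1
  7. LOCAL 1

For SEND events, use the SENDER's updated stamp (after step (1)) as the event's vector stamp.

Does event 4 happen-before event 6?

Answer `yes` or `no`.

Answer: yes

Derivation:
Initial: VV[0]=[0, 0, 0, 0]
Initial: VV[1]=[0, 0, 0, 0]
Initial: VV[2]=[0, 0, 0, 0]
Initial: VV[3]=[0, 0, 0, 0]
Event 1: LOCAL 1: VV[1][1]++ -> VV[1]=[0, 1, 0, 0]
Event 2: SEND 2->1: VV[2][2]++ -> VV[2]=[0, 0, 1, 0], msg_vec=[0, 0, 1, 0]; VV[1]=max(VV[1],msg_vec) then VV[1][1]++ -> VV[1]=[0, 2, 1, 0]
Event 3: LOCAL 0: VV[0][0]++ -> VV[0]=[1, 0, 0, 0]
Event 4: SEND 3->0: VV[3][3]++ -> VV[3]=[0, 0, 0, 1], msg_vec=[0, 0, 0, 1]; VV[0]=max(VV[0],msg_vec) then VV[0][0]++ -> VV[0]=[2, 0, 0, 1]
Event 5: SEND 3->2: VV[3][3]++ -> VV[3]=[0, 0, 0, 2], msg_vec=[0, 0, 0, 2]; VV[2]=max(VV[2],msg_vec) then VV[2][2]++ -> VV[2]=[0, 0, 2, 2]
Event 6: SEND 3->1: VV[3][3]++ -> VV[3]=[0, 0, 0, 3], msg_vec=[0, 0, 0, 3]; VV[1]=max(VV[1],msg_vec) then VV[1][1]++ -> VV[1]=[0, 3, 1, 3]
Event 7: LOCAL 1: VV[1][1]++ -> VV[1]=[0, 4, 1, 3]
Event 4 stamp: [0, 0, 0, 1]
Event 6 stamp: [0, 0, 0, 3]
[0, 0, 0, 1] <= [0, 0, 0, 3]? True. Equal? False. Happens-before: True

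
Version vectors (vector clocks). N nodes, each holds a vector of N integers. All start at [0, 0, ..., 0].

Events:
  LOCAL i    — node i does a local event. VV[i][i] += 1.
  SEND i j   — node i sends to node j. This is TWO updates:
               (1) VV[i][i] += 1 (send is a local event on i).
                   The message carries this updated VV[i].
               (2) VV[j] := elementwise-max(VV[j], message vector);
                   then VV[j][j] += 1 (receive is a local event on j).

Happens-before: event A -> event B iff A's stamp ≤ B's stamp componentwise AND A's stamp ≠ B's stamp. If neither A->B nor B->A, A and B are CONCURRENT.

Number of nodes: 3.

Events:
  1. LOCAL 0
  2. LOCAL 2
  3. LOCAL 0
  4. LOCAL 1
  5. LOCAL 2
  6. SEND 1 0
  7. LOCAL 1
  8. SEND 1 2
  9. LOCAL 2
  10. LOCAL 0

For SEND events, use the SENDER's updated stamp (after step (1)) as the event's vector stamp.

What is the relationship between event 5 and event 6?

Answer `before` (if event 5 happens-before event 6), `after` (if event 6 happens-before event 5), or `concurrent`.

Initial: VV[0]=[0, 0, 0]
Initial: VV[1]=[0, 0, 0]
Initial: VV[2]=[0, 0, 0]
Event 1: LOCAL 0: VV[0][0]++ -> VV[0]=[1, 0, 0]
Event 2: LOCAL 2: VV[2][2]++ -> VV[2]=[0, 0, 1]
Event 3: LOCAL 0: VV[0][0]++ -> VV[0]=[2, 0, 0]
Event 4: LOCAL 1: VV[1][1]++ -> VV[1]=[0, 1, 0]
Event 5: LOCAL 2: VV[2][2]++ -> VV[2]=[0, 0, 2]
Event 6: SEND 1->0: VV[1][1]++ -> VV[1]=[0, 2, 0], msg_vec=[0, 2, 0]; VV[0]=max(VV[0],msg_vec) then VV[0][0]++ -> VV[0]=[3, 2, 0]
Event 7: LOCAL 1: VV[1][1]++ -> VV[1]=[0, 3, 0]
Event 8: SEND 1->2: VV[1][1]++ -> VV[1]=[0, 4, 0], msg_vec=[0, 4, 0]; VV[2]=max(VV[2],msg_vec) then VV[2][2]++ -> VV[2]=[0, 4, 3]
Event 9: LOCAL 2: VV[2][2]++ -> VV[2]=[0, 4, 4]
Event 10: LOCAL 0: VV[0][0]++ -> VV[0]=[4, 2, 0]
Event 5 stamp: [0, 0, 2]
Event 6 stamp: [0, 2, 0]
[0, 0, 2] <= [0, 2, 0]? False
[0, 2, 0] <= [0, 0, 2]? False
Relation: concurrent

Answer: concurrent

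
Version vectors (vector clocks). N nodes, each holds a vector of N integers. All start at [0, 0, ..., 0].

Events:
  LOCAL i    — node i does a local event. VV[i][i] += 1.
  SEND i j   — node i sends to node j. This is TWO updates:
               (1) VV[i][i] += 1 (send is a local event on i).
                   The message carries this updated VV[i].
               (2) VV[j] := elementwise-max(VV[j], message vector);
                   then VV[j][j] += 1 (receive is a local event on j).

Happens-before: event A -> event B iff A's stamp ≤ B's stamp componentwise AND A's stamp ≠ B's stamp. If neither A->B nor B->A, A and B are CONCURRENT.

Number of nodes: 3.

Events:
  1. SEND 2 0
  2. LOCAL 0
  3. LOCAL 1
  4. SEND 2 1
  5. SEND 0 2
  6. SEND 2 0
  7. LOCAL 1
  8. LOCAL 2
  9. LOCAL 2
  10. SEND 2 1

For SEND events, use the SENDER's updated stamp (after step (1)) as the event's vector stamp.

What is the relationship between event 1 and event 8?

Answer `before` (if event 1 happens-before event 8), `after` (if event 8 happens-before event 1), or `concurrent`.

Initial: VV[0]=[0, 0, 0]
Initial: VV[1]=[0, 0, 0]
Initial: VV[2]=[0, 0, 0]
Event 1: SEND 2->0: VV[2][2]++ -> VV[2]=[0, 0, 1], msg_vec=[0, 0, 1]; VV[0]=max(VV[0],msg_vec) then VV[0][0]++ -> VV[0]=[1, 0, 1]
Event 2: LOCAL 0: VV[0][0]++ -> VV[0]=[2, 0, 1]
Event 3: LOCAL 1: VV[1][1]++ -> VV[1]=[0, 1, 0]
Event 4: SEND 2->1: VV[2][2]++ -> VV[2]=[0, 0, 2], msg_vec=[0, 0, 2]; VV[1]=max(VV[1],msg_vec) then VV[1][1]++ -> VV[1]=[0, 2, 2]
Event 5: SEND 0->2: VV[0][0]++ -> VV[0]=[3, 0, 1], msg_vec=[3, 0, 1]; VV[2]=max(VV[2],msg_vec) then VV[2][2]++ -> VV[2]=[3, 0, 3]
Event 6: SEND 2->0: VV[2][2]++ -> VV[2]=[3, 0, 4], msg_vec=[3, 0, 4]; VV[0]=max(VV[0],msg_vec) then VV[0][0]++ -> VV[0]=[4, 0, 4]
Event 7: LOCAL 1: VV[1][1]++ -> VV[1]=[0, 3, 2]
Event 8: LOCAL 2: VV[2][2]++ -> VV[2]=[3, 0, 5]
Event 9: LOCAL 2: VV[2][2]++ -> VV[2]=[3, 0, 6]
Event 10: SEND 2->1: VV[2][2]++ -> VV[2]=[3, 0, 7], msg_vec=[3, 0, 7]; VV[1]=max(VV[1],msg_vec) then VV[1][1]++ -> VV[1]=[3, 4, 7]
Event 1 stamp: [0, 0, 1]
Event 8 stamp: [3, 0, 5]
[0, 0, 1] <= [3, 0, 5]? True
[3, 0, 5] <= [0, 0, 1]? False
Relation: before

Answer: before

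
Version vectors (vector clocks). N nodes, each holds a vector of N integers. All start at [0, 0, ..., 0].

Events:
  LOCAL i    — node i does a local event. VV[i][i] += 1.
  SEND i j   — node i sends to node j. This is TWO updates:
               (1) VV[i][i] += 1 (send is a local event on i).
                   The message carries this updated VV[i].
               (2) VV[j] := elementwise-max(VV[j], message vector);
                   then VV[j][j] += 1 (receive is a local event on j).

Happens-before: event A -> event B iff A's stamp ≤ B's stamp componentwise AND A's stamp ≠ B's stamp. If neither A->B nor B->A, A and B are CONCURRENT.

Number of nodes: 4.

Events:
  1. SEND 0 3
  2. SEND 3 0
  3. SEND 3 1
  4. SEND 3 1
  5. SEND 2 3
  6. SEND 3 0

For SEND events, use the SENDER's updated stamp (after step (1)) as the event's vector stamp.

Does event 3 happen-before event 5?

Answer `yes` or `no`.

Initial: VV[0]=[0, 0, 0, 0]
Initial: VV[1]=[0, 0, 0, 0]
Initial: VV[2]=[0, 0, 0, 0]
Initial: VV[3]=[0, 0, 0, 0]
Event 1: SEND 0->3: VV[0][0]++ -> VV[0]=[1, 0, 0, 0], msg_vec=[1, 0, 0, 0]; VV[3]=max(VV[3],msg_vec) then VV[3][3]++ -> VV[3]=[1, 0, 0, 1]
Event 2: SEND 3->0: VV[3][3]++ -> VV[3]=[1, 0, 0, 2], msg_vec=[1, 0, 0, 2]; VV[0]=max(VV[0],msg_vec) then VV[0][0]++ -> VV[0]=[2, 0, 0, 2]
Event 3: SEND 3->1: VV[3][3]++ -> VV[3]=[1, 0, 0, 3], msg_vec=[1, 0, 0, 3]; VV[1]=max(VV[1],msg_vec) then VV[1][1]++ -> VV[1]=[1, 1, 0, 3]
Event 4: SEND 3->1: VV[3][3]++ -> VV[3]=[1, 0, 0, 4], msg_vec=[1, 0, 0, 4]; VV[1]=max(VV[1],msg_vec) then VV[1][1]++ -> VV[1]=[1, 2, 0, 4]
Event 5: SEND 2->3: VV[2][2]++ -> VV[2]=[0, 0, 1, 0], msg_vec=[0, 0, 1, 0]; VV[3]=max(VV[3],msg_vec) then VV[3][3]++ -> VV[3]=[1, 0, 1, 5]
Event 6: SEND 3->0: VV[3][3]++ -> VV[3]=[1, 0, 1, 6], msg_vec=[1, 0, 1, 6]; VV[0]=max(VV[0],msg_vec) then VV[0][0]++ -> VV[0]=[3, 0, 1, 6]
Event 3 stamp: [1, 0, 0, 3]
Event 5 stamp: [0, 0, 1, 0]
[1, 0, 0, 3] <= [0, 0, 1, 0]? False. Equal? False. Happens-before: False

Answer: no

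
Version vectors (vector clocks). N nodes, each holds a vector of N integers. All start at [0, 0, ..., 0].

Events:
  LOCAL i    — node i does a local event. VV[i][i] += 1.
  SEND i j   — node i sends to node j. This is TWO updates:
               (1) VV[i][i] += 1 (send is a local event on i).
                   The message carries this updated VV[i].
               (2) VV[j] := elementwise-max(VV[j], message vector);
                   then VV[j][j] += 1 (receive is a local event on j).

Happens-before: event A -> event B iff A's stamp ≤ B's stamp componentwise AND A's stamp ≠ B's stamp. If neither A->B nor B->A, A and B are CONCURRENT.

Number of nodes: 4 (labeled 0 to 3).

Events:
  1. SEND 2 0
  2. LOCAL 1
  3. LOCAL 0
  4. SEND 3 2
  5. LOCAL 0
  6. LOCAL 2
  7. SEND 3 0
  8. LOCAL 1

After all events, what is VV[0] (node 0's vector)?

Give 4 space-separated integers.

Answer: 4 0 1 2

Derivation:
Initial: VV[0]=[0, 0, 0, 0]
Initial: VV[1]=[0, 0, 0, 0]
Initial: VV[2]=[0, 0, 0, 0]
Initial: VV[3]=[0, 0, 0, 0]
Event 1: SEND 2->0: VV[2][2]++ -> VV[2]=[0, 0, 1, 0], msg_vec=[0, 0, 1, 0]; VV[0]=max(VV[0],msg_vec) then VV[0][0]++ -> VV[0]=[1, 0, 1, 0]
Event 2: LOCAL 1: VV[1][1]++ -> VV[1]=[0, 1, 0, 0]
Event 3: LOCAL 0: VV[0][0]++ -> VV[0]=[2, 0, 1, 0]
Event 4: SEND 3->2: VV[3][3]++ -> VV[3]=[0, 0, 0, 1], msg_vec=[0, 0, 0, 1]; VV[2]=max(VV[2],msg_vec) then VV[2][2]++ -> VV[2]=[0, 0, 2, 1]
Event 5: LOCAL 0: VV[0][0]++ -> VV[0]=[3, 0, 1, 0]
Event 6: LOCAL 2: VV[2][2]++ -> VV[2]=[0, 0, 3, 1]
Event 7: SEND 3->0: VV[3][3]++ -> VV[3]=[0, 0, 0, 2], msg_vec=[0, 0, 0, 2]; VV[0]=max(VV[0],msg_vec) then VV[0][0]++ -> VV[0]=[4, 0, 1, 2]
Event 8: LOCAL 1: VV[1][1]++ -> VV[1]=[0, 2, 0, 0]
Final vectors: VV[0]=[4, 0, 1, 2]; VV[1]=[0, 2, 0, 0]; VV[2]=[0, 0, 3, 1]; VV[3]=[0, 0, 0, 2]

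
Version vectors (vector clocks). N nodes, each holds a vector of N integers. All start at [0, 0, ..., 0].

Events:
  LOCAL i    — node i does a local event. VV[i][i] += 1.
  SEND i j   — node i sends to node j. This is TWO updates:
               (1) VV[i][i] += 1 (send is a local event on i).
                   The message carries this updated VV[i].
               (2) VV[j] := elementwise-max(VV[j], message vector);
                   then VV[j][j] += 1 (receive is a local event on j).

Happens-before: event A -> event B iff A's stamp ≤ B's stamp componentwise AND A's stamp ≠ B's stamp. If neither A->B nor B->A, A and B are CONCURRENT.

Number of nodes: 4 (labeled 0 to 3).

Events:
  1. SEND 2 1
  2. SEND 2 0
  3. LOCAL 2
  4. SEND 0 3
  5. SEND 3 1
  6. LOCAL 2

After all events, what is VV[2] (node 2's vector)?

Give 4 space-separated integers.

Answer: 0 0 4 0

Derivation:
Initial: VV[0]=[0, 0, 0, 0]
Initial: VV[1]=[0, 0, 0, 0]
Initial: VV[2]=[0, 0, 0, 0]
Initial: VV[3]=[0, 0, 0, 0]
Event 1: SEND 2->1: VV[2][2]++ -> VV[2]=[0, 0, 1, 0], msg_vec=[0, 0, 1, 0]; VV[1]=max(VV[1],msg_vec) then VV[1][1]++ -> VV[1]=[0, 1, 1, 0]
Event 2: SEND 2->0: VV[2][2]++ -> VV[2]=[0, 0, 2, 0], msg_vec=[0, 0, 2, 0]; VV[0]=max(VV[0],msg_vec) then VV[0][0]++ -> VV[0]=[1, 0, 2, 0]
Event 3: LOCAL 2: VV[2][2]++ -> VV[2]=[0, 0, 3, 0]
Event 4: SEND 0->3: VV[0][0]++ -> VV[0]=[2, 0, 2, 0], msg_vec=[2, 0, 2, 0]; VV[3]=max(VV[3],msg_vec) then VV[3][3]++ -> VV[3]=[2, 0, 2, 1]
Event 5: SEND 3->1: VV[3][3]++ -> VV[3]=[2, 0, 2, 2], msg_vec=[2, 0, 2, 2]; VV[1]=max(VV[1],msg_vec) then VV[1][1]++ -> VV[1]=[2, 2, 2, 2]
Event 6: LOCAL 2: VV[2][2]++ -> VV[2]=[0, 0, 4, 0]
Final vectors: VV[0]=[2, 0, 2, 0]; VV[1]=[2, 2, 2, 2]; VV[2]=[0, 0, 4, 0]; VV[3]=[2, 0, 2, 2]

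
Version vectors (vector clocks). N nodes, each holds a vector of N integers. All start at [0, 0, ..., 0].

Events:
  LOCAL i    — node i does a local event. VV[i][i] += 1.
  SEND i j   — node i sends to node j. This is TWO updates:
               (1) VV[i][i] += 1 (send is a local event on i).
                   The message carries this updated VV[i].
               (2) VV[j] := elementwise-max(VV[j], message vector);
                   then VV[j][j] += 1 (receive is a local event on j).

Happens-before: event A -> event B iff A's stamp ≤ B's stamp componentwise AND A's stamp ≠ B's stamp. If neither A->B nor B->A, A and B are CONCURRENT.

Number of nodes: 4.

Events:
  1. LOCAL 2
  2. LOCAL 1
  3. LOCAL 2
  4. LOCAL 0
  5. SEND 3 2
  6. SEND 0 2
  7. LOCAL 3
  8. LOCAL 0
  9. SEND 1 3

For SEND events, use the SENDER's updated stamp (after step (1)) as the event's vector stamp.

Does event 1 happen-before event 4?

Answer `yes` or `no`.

Initial: VV[0]=[0, 0, 0, 0]
Initial: VV[1]=[0, 0, 0, 0]
Initial: VV[2]=[0, 0, 0, 0]
Initial: VV[3]=[0, 0, 0, 0]
Event 1: LOCAL 2: VV[2][2]++ -> VV[2]=[0, 0, 1, 0]
Event 2: LOCAL 1: VV[1][1]++ -> VV[1]=[0, 1, 0, 0]
Event 3: LOCAL 2: VV[2][2]++ -> VV[2]=[0, 0, 2, 0]
Event 4: LOCAL 0: VV[0][0]++ -> VV[0]=[1, 0, 0, 0]
Event 5: SEND 3->2: VV[3][3]++ -> VV[3]=[0, 0, 0, 1], msg_vec=[0, 0, 0, 1]; VV[2]=max(VV[2],msg_vec) then VV[2][2]++ -> VV[2]=[0, 0, 3, 1]
Event 6: SEND 0->2: VV[0][0]++ -> VV[0]=[2, 0, 0, 0], msg_vec=[2, 0, 0, 0]; VV[2]=max(VV[2],msg_vec) then VV[2][2]++ -> VV[2]=[2, 0, 4, 1]
Event 7: LOCAL 3: VV[3][3]++ -> VV[3]=[0, 0, 0, 2]
Event 8: LOCAL 0: VV[0][0]++ -> VV[0]=[3, 0, 0, 0]
Event 9: SEND 1->3: VV[1][1]++ -> VV[1]=[0, 2, 0, 0], msg_vec=[0, 2, 0, 0]; VV[3]=max(VV[3],msg_vec) then VV[3][3]++ -> VV[3]=[0, 2, 0, 3]
Event 1 stamp: [0, 0, 1, 0]
Event 4 stamp: [1, 0, 0, 0]
[0, 0, 1, 0] <= [1, 0, 0, 0]? False. Equal? False. Happens-before: False

Answer: no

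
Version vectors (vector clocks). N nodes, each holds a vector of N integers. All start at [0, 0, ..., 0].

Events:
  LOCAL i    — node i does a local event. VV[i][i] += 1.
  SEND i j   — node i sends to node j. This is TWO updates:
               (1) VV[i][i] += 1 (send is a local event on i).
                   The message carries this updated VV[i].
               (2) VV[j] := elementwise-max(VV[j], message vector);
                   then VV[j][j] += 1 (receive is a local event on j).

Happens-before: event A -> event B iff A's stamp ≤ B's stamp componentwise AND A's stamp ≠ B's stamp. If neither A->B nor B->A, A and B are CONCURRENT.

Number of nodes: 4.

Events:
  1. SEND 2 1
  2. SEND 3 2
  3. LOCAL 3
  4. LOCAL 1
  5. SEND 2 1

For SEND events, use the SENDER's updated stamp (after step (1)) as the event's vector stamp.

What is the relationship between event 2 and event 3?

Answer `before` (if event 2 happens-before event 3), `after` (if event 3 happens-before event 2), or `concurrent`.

Answer: before

Derivation:
Initial: VV[0]=[0, 0, 0, 0]
Initial: VV[1]=[0, 0, 0, 0]
Initial: VV[2]=[0, 0, 0, 0]
Initial: VV[3]=[0, 0, 0, 0]
Event 1: SEND 2->1: VV[2][2]++ -> VV[2]=[0, 0, 1, 0], msg_vec=[0, 0, 1, 0]; VV[1]=max(VV[1],msg_vec) then VV[1][1]++ -> VV[1]=[0, 1, 1, 0]
Event 2: SEND 3->2: VV[3][3]++ -> VV[3]=[0, 0, 0, 1], msg_vec=[0, 0, 0, 1]; VV[2]=max(VV[2],msg_vec) then VV[2][2]++ -> VV[2]=[0, 0, 2, 1]
Event 3: LOCAL 3: VV[3][3]++ -> VV[3]=[0, 0, 0, 2]
Event 4: LOCAL 1: VV[1][1]++ -> VV[1]=[0, 2, 1, 0]
Event 5: SEND 2->1: VV[2][2]++ -> VV[2]=[0, 0, 3, 1], msg_vec=[0, 0, 3, 1]; VV[1]=max(VV[1],msg_vec) then VV[1][1]++ -> VV[1]=[0, 3, 3, 1]
Event 2 stamp: [0, 0, 0, 1]
Event 3 stamp: [0, 0, 0, 2]
[0, 0, 0, 1] <= [0, 0, 0, 2]? True
[0, 0, 0, 2] <= [0, 0, 0, 1]? False
Relation: before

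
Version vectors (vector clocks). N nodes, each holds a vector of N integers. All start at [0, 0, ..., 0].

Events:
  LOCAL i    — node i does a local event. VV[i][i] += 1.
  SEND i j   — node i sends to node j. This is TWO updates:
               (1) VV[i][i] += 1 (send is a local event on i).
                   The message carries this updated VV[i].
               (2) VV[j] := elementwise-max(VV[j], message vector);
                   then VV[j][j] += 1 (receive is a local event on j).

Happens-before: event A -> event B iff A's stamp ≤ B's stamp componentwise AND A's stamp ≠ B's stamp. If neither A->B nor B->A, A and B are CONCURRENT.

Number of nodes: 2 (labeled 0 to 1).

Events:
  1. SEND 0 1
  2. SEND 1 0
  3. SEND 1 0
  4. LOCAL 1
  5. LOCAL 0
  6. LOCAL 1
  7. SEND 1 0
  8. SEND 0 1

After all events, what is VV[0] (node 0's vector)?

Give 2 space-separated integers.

Initial: VV[0]=[0, 0]
Initial: VV[1]=[0, 0]
Event 1: SEND 0->1: VV[0][0]++ -> VV[0]=[1, 0], msg_vec=[1, 0]; VV[1]=max(VV[1],msg_vec) then VV[1][1]++ -> VV[1]=[1, 1]
Event 2: SEND 1->0: VV[1][1]++ -> VV[1]=[1, 2], msg_vec=[1, 2]; VV[0]=max(VV[0],msg_vec) then VV[0][0]++ -> VV[0]=[2, 2]
Event 3: SEND 1->0: VV[1][1]++ -> VV[1]=[1, 3], msg_vec=[1, 3]; VV[0]=max(VV[0],msg_vec) then VV[0][0]++ -> VV[0]=[3, 3]
Event 4: LOCAL 1: VV[1][1]++ -> VV[1]=[1, 4]
Event 5: LOCAL 0: VV[0][0]++ -> VV[0]=[4, 3]
Event 6: LOCAL 1: VV[1][1]++ -> VV[1]=[1, 5]
Event 7: SEND 1->0: VV[1][1]++ -> VV[1]=[1, 6], msg_vec=[1, 6]; VV[0]=max(VV[0],msg_vec) then VV[0][0]++ -> VV[0]=[5, 6]
Event 8: SEND 0->1: VV[0][0]++ -> VV[0]=[6, 6], msg_vec=[6, 6]; VV[1]=max(VV[1],msg_vec) then VV[1][1]++ -> VV[1]=[6, 7]
Final vectors: VV[0]=[6, 6]; VV[1]=[6, 7]

Answer: 6 6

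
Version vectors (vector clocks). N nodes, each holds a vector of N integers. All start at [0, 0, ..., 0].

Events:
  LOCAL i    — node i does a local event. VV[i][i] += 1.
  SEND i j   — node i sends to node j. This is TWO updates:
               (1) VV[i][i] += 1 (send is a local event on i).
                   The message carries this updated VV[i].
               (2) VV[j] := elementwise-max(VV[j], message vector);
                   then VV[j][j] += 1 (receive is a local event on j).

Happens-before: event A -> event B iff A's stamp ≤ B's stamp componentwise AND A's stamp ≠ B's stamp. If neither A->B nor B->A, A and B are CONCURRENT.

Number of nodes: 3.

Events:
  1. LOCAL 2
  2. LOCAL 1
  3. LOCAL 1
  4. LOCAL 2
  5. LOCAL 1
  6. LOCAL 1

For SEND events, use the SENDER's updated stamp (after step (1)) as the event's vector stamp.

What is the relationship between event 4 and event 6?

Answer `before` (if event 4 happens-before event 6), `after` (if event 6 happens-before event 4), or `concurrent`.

Answer: concurrent

Derivation:
Initial: VV[0]=[0, 0, 0]
Initial: VV[1]=[0, 0, 0]
Initial: VV[2]=[0, 0, 0]
Event 1: LOCAL 2: VV[2][2]++ -> VV[2]=[0, 0, 1]
Event 2: LOCAL 1: VV[1][1]++ -> VV[1]=[0, 1, 0]
Event 3: LOCAL 1: VV[1][1]++ -> VV[1]=[0, 2, 0]
Event 4: LOCAL 2: VV[2][2]++ -> VV[2]=[0, 0, 2]
Event 5: LOCAL 1: VV[1][1]++ -> VV[1]=[0, 3, 0]
Event 6: LOCAL 1: VV[1][1]++ -> VV[1]=[0, 4, 0]
Event 4 stamp: [0, 0, 2]
Event 6 stamp: [0, 4, 0]
[0, 0, 2] <= [0, 4, 0]? False
[0, 4, 0] <= [0, 0, 2]? False
Relation: concurrent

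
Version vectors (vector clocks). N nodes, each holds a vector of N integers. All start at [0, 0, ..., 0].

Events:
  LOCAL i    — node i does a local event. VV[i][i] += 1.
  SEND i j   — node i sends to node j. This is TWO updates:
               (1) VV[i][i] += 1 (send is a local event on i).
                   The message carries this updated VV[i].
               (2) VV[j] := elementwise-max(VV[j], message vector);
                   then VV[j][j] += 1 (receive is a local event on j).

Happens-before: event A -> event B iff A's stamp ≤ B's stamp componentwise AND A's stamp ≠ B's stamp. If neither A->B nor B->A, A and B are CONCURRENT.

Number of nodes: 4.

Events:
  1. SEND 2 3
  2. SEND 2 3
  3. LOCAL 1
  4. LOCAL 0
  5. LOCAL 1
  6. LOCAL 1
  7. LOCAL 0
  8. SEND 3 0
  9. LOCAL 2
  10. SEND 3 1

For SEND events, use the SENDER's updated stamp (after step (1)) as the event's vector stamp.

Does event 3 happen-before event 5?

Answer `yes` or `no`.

Answer: yes

Derivation:
Initial: VV[0]=[0, 0, 0, 0]
Initial: VV[1]=[0, 0, 0, 0]
Initial: VV[2]=[0, 0, 0, 0]
Initial: VV[3]=[0, 0, 0, 0]
Event 1: SEND 2->3: VV[2][2]++ -> VV[2]=[0, 0, 1, 0], msg_vec=[0, 0, 1, 0]; VV[3]=max(VV[3],msg_vec) then VV[3][3]++ -> VV[3]=[0, 0, 1, 1]
Event 2: SEND 2->3: VV[2][2]++ -> VV[2]=[0, 0, 2, 0], msg_vec=[0, 0, 2, 0]; VV[3]=max(VV[3],msg_vec) then VV[3][3]++ -> VV[3]=[0, 0, 2, 2]
Event 3: LOCAL 1: VV[1][1]++ -> VV[1]=[0, 1, 0, 0]
Event 4: LOCAL 0: VV[0][0]++ -> VV[0]=[1, 0, 0, 0]
Event 5: LOCAL 1: VV[1][1]++ -> VV[1]=[0, 2, 0, 0]
Event 6: LOCAL 1: VV[1][1]++ -> VV[1]=[0, 3, 0, 0]
Event 7: LOCAL 0: VV[0][0]++ -> VV[0]=[2, 0, 0, 0]
Event 8: SEND 3->0: VV[3][3]++ -> VV[3]=[0, 0, 2, 3], msg_vec=[0, 0, 2, 3]; VV[0]=max(VV[0],msg_vec) then VV[0][0]++ -> VV[0]=[3, 0, 2, 3]
Event 9: LOCAL 2: VV[2][2]++ -> VV[2]=[0, 0, 3, 0]
Event 10: SEND 3->1: VV[3][3]++ -> VV[3]=[0, 0, 2, 4], msg_vec=[0, 0, 2, 4]; VV[1]=max(VV[1],msg_vec) then VV[1][1]++ -> VV[1]=[0, 4, 2, 4]
Event 3 stamp: [0, 1, 0, 0]
Event 5 stamp: [0, 2, 0, 0]
[0, 1, 0, 0] <= [0, 2, 0, 0]? True. Equal? False. Happens-before: True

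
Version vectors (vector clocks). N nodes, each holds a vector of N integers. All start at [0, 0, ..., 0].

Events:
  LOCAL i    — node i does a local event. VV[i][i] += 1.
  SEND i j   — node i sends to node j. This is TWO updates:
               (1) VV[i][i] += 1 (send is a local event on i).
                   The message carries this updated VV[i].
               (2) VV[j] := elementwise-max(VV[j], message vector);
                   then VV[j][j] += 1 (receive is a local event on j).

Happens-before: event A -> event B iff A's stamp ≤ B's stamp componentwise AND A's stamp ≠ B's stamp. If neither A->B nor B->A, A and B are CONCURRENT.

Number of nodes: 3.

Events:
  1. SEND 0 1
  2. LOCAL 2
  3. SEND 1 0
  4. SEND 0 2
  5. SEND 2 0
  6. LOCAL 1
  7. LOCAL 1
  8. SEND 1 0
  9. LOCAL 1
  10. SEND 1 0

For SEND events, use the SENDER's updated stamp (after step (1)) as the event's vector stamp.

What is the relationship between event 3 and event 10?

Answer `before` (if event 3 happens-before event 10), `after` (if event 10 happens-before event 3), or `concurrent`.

Answer: before

Derivation:
Initial: VV[0]=[0, 0, 0]
Initial: VV[1]=[0, 0, 0]
Initial: VV[2]=[0, 0, 0]
Event 1: SEND 0->1: VV[0][0]++ -> VV[0]=[1, 0, 0], msg_vec=[1, 0, 0]; VV[1]=max(VV[1],msg_vec) then VV[1][1]++ -> VV[1]=[1, 1, 0]
Event 2: LOCAL 2: VV[2][2]++ -> VV[2]=[0, 0, 1]
Event 3: SEND 1->0: VV[1][1]++ -> VV[1]=[1, 2, 0], msg_vec=[1, 2, 0]; VV[0]=max(VV[0],msg_vec) then VV[0][0]++ -> VV[0]=[2, 2, 0]
Event 4: SEND 0->2: VV[0][0]++ -> VV[0]=[3, 2, 0], msg_vec=[3, 2, 0]; VV[2]=max(VV[2],msg_vec) then VV[2][2]++ -> VV[2]=[3, 2, 2]
Event 5: SEND 2->0: VV[2][2]++ -> VV[2]=[3, 2, 3], msg_vec=[3, 2, 3]; VV[0]=max(VV[0],msg_vec) then VV[0][0]++ -> VV[0]=[4, 2, 3]
Event 6: LOCAL 1: VV[1][1]++ -> VV[1]=[1, 3, 0]
Event 7: LOCAL 1: VV[1][1]++ -> VV[1]=[1, 4, 0]
Event 8: SEND 1->0: VV[1][1]++ -> VV[1]=[1, 5, 0], msg_vec=[1, 5, 0]; VV[0]=max(VV[0],msg_vec) then VV[0][0]++ -> VV[0]=[5, 5, 3]
Event 9: LOCAL 1: VV[1][1]++ -> VV[1]=[1, 6, 0]
Event 10: SEND 1->0: VV[1][1]++ -> VV[1]=[1, 7, 0], msg_vec=[1, 7, 0]; VV[0]=max(VV[0],msg_vec) then VV[0][0]++ -> VV[0]=[6, 7, 3]
Event 3 stamp: [1, 2, 0]
Event 10 stamp: [1, 7, 0]
[1, 2, 0] <= [1, 7, 0]? True
[1, 7, 0] <= [1, 2, 0]? False
Relation: before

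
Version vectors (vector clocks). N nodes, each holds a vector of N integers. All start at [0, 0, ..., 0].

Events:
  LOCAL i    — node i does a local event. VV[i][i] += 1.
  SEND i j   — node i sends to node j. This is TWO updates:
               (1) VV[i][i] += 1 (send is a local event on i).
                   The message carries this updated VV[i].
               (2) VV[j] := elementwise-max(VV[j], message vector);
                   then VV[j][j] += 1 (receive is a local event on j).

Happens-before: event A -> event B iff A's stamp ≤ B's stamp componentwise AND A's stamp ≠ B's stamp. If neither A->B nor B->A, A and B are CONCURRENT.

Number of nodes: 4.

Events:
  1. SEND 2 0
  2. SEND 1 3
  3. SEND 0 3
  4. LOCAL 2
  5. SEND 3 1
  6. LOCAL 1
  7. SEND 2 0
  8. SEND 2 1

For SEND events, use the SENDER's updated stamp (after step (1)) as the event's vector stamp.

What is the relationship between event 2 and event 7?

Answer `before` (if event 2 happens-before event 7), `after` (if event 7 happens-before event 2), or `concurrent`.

Initial: VV[0]=[0, 0, 0, 0]
Initial: VV[1]=[0, 0, 0, 0]
Initial: VV[2]=[0, 0, 0, 0]
Initial: VV[3]=[0, 0, 0, 0]
Event 1: SEND 2->0: VV[2][2]++ -> VV[2]=[0, 0, 1, 0], msg_vec=[0, 0, 1, 0]; VV[0]=max(VV[0],msg_vec) then VV[0][0]++ -> VV[0]=[1, 0, 1, 0]
Event 2: SEND 1->3: VV[1][1]++ -> VV[1]=[0, 1, 0, 0], msg_vec=[0, 1, 0, 0]; VV[3]=max(VV[3],msg_vec) then VV[3][3]++ -> VV[3]=[0, 1, 0, 1]
Event 3: SEND 0->3: VV[0][0]++ -> VV[0]=[2, 0, 1, 0], msg_vec=[2, 0, 1, 0]; VV[3]=max(VV[3],msg_vec) then VV[3][3]++ -> VV[3]=[2, 1, 1, 2]
Event 4: LOCAL 2: VV[2][2]++ -> VV[2]=[0, 0, 2, 0]
Event 5: SEND 3->1: VV[3][3]++ -> VV[3]=[2, 1, 1, 3], msg_vec=[2, 1, 1, 3]; VV[1]=max(VV[1],msg_vec) then VV[1][1]++ -> VV[1]=[2, 2, 1, 3]
Event 6: LOCAL 1: VV[1][1]++ -> VV[1]=[2, 3, 1, 3]
Event 7: SEND 2->0: VV[2][2]++ -> VV[2]=[0, 0, 3, 0], msg_vec=[0, 0, 3, 0]; VV[0]=max(VV[0],msg_vec) then VV[0][0]++ -> VV[0]=[3, 0, 3, 0]
Event 8: SEND 2->1: VV[2][2]++ -> VV[2]=[0, 0, 4, 0], msg_vec=[0, 0, 4, 0]; VV[1]=max(VV[1],msg_vec) then VV[1][1]++ -> VV[1]=[2, 4, 4, 3]
Event 2 stamp: [0, 1, 0, 0]
Event 7 stamp: [0, 0, 3, 0]
[0, 1, 0, 0] <= [0, 0, 3, 0]? False
[0, 0, 3, 0] <= [0, 1, 0, 0]? False
Relation: concurrent

Answer: concurrent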